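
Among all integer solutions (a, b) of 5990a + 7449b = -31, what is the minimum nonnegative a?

6142

gcd(7449, 5990) = 1  (7449 = 1*5990 + 1459, 5990 = 4*1459 + 154, 1459 = 9*154 + 73, 154 = 2*73 + 8, 73 = 9*8 + 1, 8 = 8*1).
1 divides -31, so solutions exist.
Back-substituting, 5990*(-919) + 7449*(739) = 1.
Scale by -31/1 = -31: (a₀, b₀) = (28489, -22909).
General solution: a = 28489 + 7449t, b = -22909 - 5990t for integer t.
a ≥ 0: smallest is 28489 mod 7449 = 6142 (at t = -3), with b = -4939.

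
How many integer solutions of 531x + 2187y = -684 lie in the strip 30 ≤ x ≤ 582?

gcd(2187, 531) = 9  (2187 = 4·531 + 63, 531 = 8·63 + 27, 63 = 2·27 + 9, 27 = 3·9).
Back-substituting, 531·(-70) + 2187·(17) = 9.
Scale by -76: particular solution (5320, -1292); reduce x mod 243: (217, -53).
General solution: x = 217 + 243t, y = -53 - 59t for integer t.
30 ≤ 217 + 243t ≤ 582 gives t ∈ [0, 1], which is 2 values.

2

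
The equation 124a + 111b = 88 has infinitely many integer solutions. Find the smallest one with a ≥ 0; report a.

gcd(124, 111) = 1.
1 divides 88, so solutions exist.
By Bézout, 124*(-17) + 111*(19) = 1.
Scale by 88/1 = 88: (a₀, b₀) = (-1496, 1672).
General solution: a = -1496 + 111t, b = 1672 - 124t for integer t.
a ≥ 0: smallest is -1496 mod 111 = 58 (at t = 14), with b = -64.

58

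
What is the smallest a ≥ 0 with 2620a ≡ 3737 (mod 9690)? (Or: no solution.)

no solution

gcd(9690, 2620) = 10.
10 does not divide 3737, so the congruence has no solution.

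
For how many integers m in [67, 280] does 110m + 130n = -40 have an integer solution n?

17

gcd(130, 110) = 10  (130 = 1×110 + 20, 110 = 5×20 + 10, 20 = 2×10).
Back-substituting, 110×(6) + 130×(-5) = 10.
Scale by -4: particular solution (-24, 20); reduce m mod 13: (2, -2).
General solution: m = 2 + 13t, n = -2 - 11t for integer t.
67 ≤ 2 + 13t ≤ 280 gives t ∈ [5, 21], which is 17 values.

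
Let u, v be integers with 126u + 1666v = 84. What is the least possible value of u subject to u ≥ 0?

80

gcd(1666, 126) = 14.
14 divides 84, so solutions exist.
By Bézout, 126·(53) + 1666·(-4) = 14.
Scale by 84/14 = 6: (u₀, v₀) = (318, -24).
General solution: u = 318 + 119t, v = -24 - 9t for integer t.
u ≥ 0: smallest is 318 mod 119 = 80 (at t = -2), with v = -6.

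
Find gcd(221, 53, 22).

1

gcd(221, 53):
  221 = 4×53 + 9
  53 = 5×9 + 8
  9 = 1×8 + 1
  8 = 8×1
so gcd(221, 53) = 1.
gcd(1, 22) = 1.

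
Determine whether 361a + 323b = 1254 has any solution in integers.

yes

gcd(361, 323) = 19  (361 = 1×323 + 38, 323 = 8×38 + 19, 38 = 2×19).
19 divides 1254, so integer solutions exist.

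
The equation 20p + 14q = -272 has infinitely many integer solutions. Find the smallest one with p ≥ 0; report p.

6

gcd(20, 14) = 2  (20 = 1·14 + 6, 14 = 2·6 + 2, 6 = 3·2).
2 divides -272, so solutions exist.
Back-substituting, 20·(-2) + 14·(3) = 2.
Scale by -272/2 = -136: (p₀, q₀) = (272, -408).
General solution: p = 272 + 7t, q = -408 - 10t for integer t.
p ≥ 0: smallest is 272 mod 7 = 6 (at t = -38), with q = -28.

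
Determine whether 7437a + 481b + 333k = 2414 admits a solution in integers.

no

gcd(7437, 481) = 37  (7437 = 15·481 + 222, 481 = 2·222 + 37, 222 = 6·37).
gcd(37, 333) = 37.
37 does not divide 2414 (remainder 9), so no integer solutions.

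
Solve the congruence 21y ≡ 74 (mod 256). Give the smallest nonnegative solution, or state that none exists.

gcd(256, 21) = 1.
1 divides 74, so solutions exist.
By Bézout, 21×(61) + 256×(-5) = 1.
So 21×(61) ≡ 1 (mod 256); multiply by 74: y ≡ 4514 (mod 256).
Smallest nonnegative: y = 4514 mod 256 = 162.

162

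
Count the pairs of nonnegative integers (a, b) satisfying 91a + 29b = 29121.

gcd(91, 29) = 1  (91 = 3·29 + 4, 29 = 7·4 + 1, 4 = 4·1).
Back-substituting, 91·(-7) + 29·(22) = 1.
Scale by 29121: one solution is (-203847, 640662). Reduce a mod 29: (23, 932).
General: a = 23 + 29t, b = 932 - 91t.
a ≥ 0 ⇒ t ≥ 0; b ≥ 0 ⇒ t ≤ 10. So t ∈ [0, 10]: 11 solutions.

11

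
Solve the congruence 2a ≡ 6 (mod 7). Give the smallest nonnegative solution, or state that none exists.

3

gcd(7, 2) = 1  (7 = 3×2 + 1, 2 = 2×1).
1 divides 6, so solutions exist.
Back-substituting, 2×(-3) + 7×(1) = 1.
So 2×(-3) ≡ 1 (mod 7); multiply by 6: a ≡ -18 (mod 7).
Smallest nonnegative: a = -18 mod 7 = 3.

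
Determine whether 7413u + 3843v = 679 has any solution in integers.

no

gcd(7413, 3843) = 21.
21 does not divide 679 (remainder 7), so no integer solutions.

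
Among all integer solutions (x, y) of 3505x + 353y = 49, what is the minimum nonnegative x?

gcd(3505, 353):
  3505 = 9*353 + 328
  353 = 1*328 + 25
  328 = 13*25 + 3
  25 = 8*3 + 1
  3 = 3*1
so gcd(3505, 353) = 1.
1 divides 49, so solutions exist.
Back-substitute for Bézout coefficients:
  1 = 25 - 8*3
  ... = 3505*(-113) + 353*(1122)
Scale by 49/1 = 49: (x₀, y₀) = (-5537, 54978).
General solution: x = -5537 + 353t, y = 54978 - 3505t for integer t.
x ≥ 0: smallest is -5537 mod 353 = 111 (at t = 16), with y = -1102.

111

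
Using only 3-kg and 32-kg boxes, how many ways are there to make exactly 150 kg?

2

Need nonnegative integers with 3j + 32k = 150.
gcd(3, 32) = 1, and 3·(11) + 32·(-1) = 1.
So (j₀, k₀) = (1650, -150); general j = 1650 + 32t, k = -150 - 3t.
j ≥ 0 ⇒ t ≥ -51; k ≥ 0 ⇒ t ≤ -50. That's 2 values of t.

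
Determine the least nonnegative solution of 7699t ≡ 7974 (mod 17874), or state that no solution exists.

gcd(17874, 7699) = 1  (17874 = 2*7699 + 2476, 7699 = 3*2476 + 271, 2476 = 9*271 + 37, 271 = 7*37 + 12, 37 = 3*12 + 1, 12 = 12*1).
1 divides 7974, so solutions exist.
Back-substituting, 7699*(-1451) + 17874*(625) = 1.
So 7699*(-1451) ≡ 1 (mod 17874); multiply by 7974: t ≡ -11570274 (mod 17874).
Smallest nonnegative: t = -11570274 mod 17874 = 12078.

12078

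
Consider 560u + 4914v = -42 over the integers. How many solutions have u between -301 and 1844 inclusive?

gcd(4914, 560):
  4914 = 8*560 + 434
  560 = 1*434 + 126
  434 = 3*126 + 56
  126 = 2*56 + 14
  56 = 4*14
so gcd(4914, 560) = 14.
Back-substitute for Bézout coefficients:
  14 = 126 - 2*56
  ... = 560*(79) + 4914*(-9)
Scale by -3: particular solution (-237, 27); reduce u mod 351: (114, -13).
General solution: u = 114 + 351t, v = -13 - 40t for integer t.
-301 ≤ 114 + 351t ≤ 1844 gives t ∈ [-1, 4], which is 6 values.

6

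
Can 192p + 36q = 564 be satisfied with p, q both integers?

gcd(192, 36):
  192 = 5×36 + 12
  36 = 3×12
so gcd(192, 36) = 12.
12 divides 564, so integer solutions exist.

yes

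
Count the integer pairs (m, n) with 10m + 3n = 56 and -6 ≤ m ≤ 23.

10

gcd(10, 3):
  10 = 3*3 + 1
  3 = 3*1
so gcd(10, 3) = 1.
Back-substitute for Bézout coefficients:
  1 = 10 - 3*3
  ... = 10*(1) + 3*(-3)
Scale by 56: particular solution (56, -168); reduce m mod 3: (2, 12).
General solution: m = 2 + 3t, n = 12 - 10t for integer t.
-6 ≤ 2 + 3t ≤ 23 gives t ∈ [-2, 7], which is 10 values.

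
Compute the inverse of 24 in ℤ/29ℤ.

gcd(29, 24) = 1.
By Bézout, 24×(-6) + 29×(5) = 1.
So 24×-6 ≡ 1 (mod 29), and -6 mod 29 = 23.

23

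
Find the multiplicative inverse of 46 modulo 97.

gcd(97, 46):
  97 = 2·46 + 5
  46 = 9·5 + 1
  5 = 5·1
so gcd(97, 46) = 1.
Back-substitute for Bézout coefficients:
  1 = 46 - 9·5
  ... = 46·(19) + 97·(-9)
So 46·19 ≡ 1 (mod 97), and 19 mod 97 = 19.

19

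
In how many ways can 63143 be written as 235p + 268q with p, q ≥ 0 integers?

gcd(268, 235) = 1  (268 = 1×235 + 33, 235 = 7×33 + 4, 33 = 8×4 + 1, 4 = 4×1).
Back-substituting, 235×(-65) + 268×(57) = 1.
Scale by 63143: one solution is (-4104295, 3599151). Reduce p mod 268: (125, 126).
General: p = 125 + 268t, q = 126 - 235t.
p ≥ 0 ⇒ t ≥ 0; q ≥ 0 ⇒ t ≤ 0. So t ∈ [0, 0]: 1 solution.

1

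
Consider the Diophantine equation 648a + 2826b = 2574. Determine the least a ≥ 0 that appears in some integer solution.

113

gcd(2826, 648) = 18  (2826 = 4×648 + 234, 648 = 2×234 + 180, 234 = 1×180 + 54, 180 = 3×54 + 18, 54 = 3×18).
18 divides 2574, so solutions exist.
Back-substituting, 648×(48) + 2826×(-11) = 18.
Scale by 2574/18 = 143: (a₀, b₀) = (6864, -1573).
General solution: a = 6864 + 157t, b = -1573 - 36t for integer t.
a ≥ 0: smallest is 6864 mod 157 = 113 (at t = -43), with b = -25.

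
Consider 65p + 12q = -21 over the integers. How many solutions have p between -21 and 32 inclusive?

5

gcd(65, 12):
  65 = 5·12 + 5
  12 = 2·5 + 2
  5 = 2·2 + 1
  2 = 2·1
so gcd(65, 12) = 1.
Back-substitute for Bézout coefficients:
  1 = 5 - 2·2
  ... = 65·(5) + 12·(-27)
Scale by -21: particular solution (-105, 567); reduce p mod 12: (3, -18).
General solution: p = 3 + 12t, q = -18 - 65t for integer t.
-21 ≤ 3 + 12t ≤ 32 gives t ∈ [-2, 2], which is 5 values.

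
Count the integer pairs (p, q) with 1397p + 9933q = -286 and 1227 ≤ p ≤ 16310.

gcd(9933, 1397) = 11  (9933 = 7·1397 + 154, 1397 = 9·154 + 11, 154 = 14·11).
Back-substituting, 1397·(64) + 9933·(-9) = 11.
Scale by -26: particular solution (-1664, 234); reduce p mod 903: (142, -20).
General solution: p = 142 + 903t, q = -20 - 127t for integer t.
1227 ≤ 142 + 903t ≤ 16310 gives t ∈ [2, 17], which is 16 values.

16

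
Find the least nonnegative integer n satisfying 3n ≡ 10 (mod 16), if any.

14

gcd(16, 3):
  16 = 5×3 + 1
  3 = 3×1
so gcd(16, 3) = 1.
1 divides 10, so solutions exist.
Back-substitute for Bézout coefficients:
  1 = 16 - 5×3
  ... = 3×(-5) + 16×(1)
So 3×(-5) ≡ 1 (mod 16); multiply by 10: n ≡ -50 (mod 16).
Smallest nonnegative: n = -50 mod 16 = 14.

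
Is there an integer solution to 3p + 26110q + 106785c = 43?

yes

gcd(26110, 3) = 1  (26110 = 8703·3 + 1, 3 = 3·1).
gcd(1, 106785) = 1.
1 divides 43, so integer solutions exist.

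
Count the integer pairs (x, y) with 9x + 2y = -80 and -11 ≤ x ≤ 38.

25

gcd(9, 2) = 1  (9 = 4×2 + 1, 2 = 2×1).
Back-substituting, 9×(1) + 2×(-4) = 1.
Scale by -80: particular solution (-80, 320); reduce x mod 2: (0, -40).
General solution: x = 0 + 2t, y = -40 - 9t for integer t.
-11 ≤ 0 + 2t ≤ 38 gives t ∈ [-5, 19], which is 25 values.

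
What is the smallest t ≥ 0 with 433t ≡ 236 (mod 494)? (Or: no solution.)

gcd(494, 433) = 1  (494 = 1×433 + 61, 433 = 7×61 + 6, 61 = 10×6 + 1, 6 = 6×1).
1 divides 236, so solutions exist.
Back-substituting, 433×(-81) + 494×(71) = 1.
So 433×(-81) ≡ 1 (mod 494); multiply by 236: t ≡ -19116 (mod 494).
Smallest nonnegative: t = -19116 mod 494 = 150.

150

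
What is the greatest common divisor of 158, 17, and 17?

gcd(158, 17) = 1.
gcd(1, 17) = 1.

1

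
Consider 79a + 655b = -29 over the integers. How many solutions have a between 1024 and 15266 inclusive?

22

gcd(655, 79) = 1.
By Bézout, 79·(199) + 655·(-24) = 1.
Particular solution: (124, -15).
General solution: a = 124 + 655t, b = -15 - 79t for integer t.
1024 ≤ 124 + 655t ≤ 15266 gives t ∈ [2, 23], which is 22 values.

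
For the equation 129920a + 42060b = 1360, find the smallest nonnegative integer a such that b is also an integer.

1721

gcd(129920, 42060) = 20.
20 divides 1360, so solutions exist.
By Bézout, 129920*(-686) + 42060*(2119) = 20.
Scale by 1360/20 = 68: (a₀, b₀) = (-46648, 144092).
General solution: a = -46648 + 2103t, b = 144092 - 6496t for integer t.
a ≥ 0: smallest is -46648 mod 2103 = 1721 (at t = 23), with b = -5316.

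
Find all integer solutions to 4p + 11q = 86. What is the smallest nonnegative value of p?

5

gcd(11, 4) = 1.
1 divides 86, so solutions exist.
By Bézout, 4·(3) + 11·(-1) = 1.
Scale by 86/1 = 86: (p₀, q₀) = (258, -86).
General solution: p = 258 + 11t, q = -86 - 4t for integer t.
p ≥ 0: smallest is 258 mod 11 = 5 (at t = -23), with q = 6.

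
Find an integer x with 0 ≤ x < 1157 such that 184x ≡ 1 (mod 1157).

gcd(1157, 184):
  1157 = 6·184 + 53
  184 = 3·53 + 25
  53 = 2·25 + 3
  25 = 8·3 + 1
  3 = 3·1
so gcd(1157, 184) = 1.
Back-substitute for Bézout coefficients:
  1 = 25 - 8·3
  ... = 184·(371) + 1157·(-59)
So 184·371 ≡ 1 (mod 1157), and 371 mod 1157 = 371.

371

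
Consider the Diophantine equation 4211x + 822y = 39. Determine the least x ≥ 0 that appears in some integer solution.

741

gcd(4211, 822):
  4211 = 5·822 + 101
  822 = 8·101 + 14
  101 = 7·14 + 3
  14 = 4·3 + 2
  3 = 1·2 + 1
  2 = 2·1
so gcd(4211, 822) = 1.
1 divides 39, so solutions exist.
Back-substitute for Bézout coefficients:
  1 = 3 - 1·2
  ... = 4211·(293) + 822·(-1501)
Scale by 39/1 = 39: (x₀, y₀) = (11427, -58539).
General solution: x = 11427 + 822t, y = -58539 - 4211t for integer t.
x ≥ 0: smallest is 11427 mod 822 = 741 (at t = -13), with y = -3796.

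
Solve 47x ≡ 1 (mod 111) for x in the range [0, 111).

gcd(111, 47):
  111 = 2·47 + 17
  47 = 2·17 + 13
  17 = 1·13 + 4
  13 = 3·4 + 1
  4 = 4·1
so gcd(111, 47) = 1.
Back-substitute for Bézout coefficients:
  1 = 13 - 3·4
  ... = 47·(26) + 111·(-11)
So 47·26 ≡ 1 (mod 111), and 26 mod 111 = 26.

26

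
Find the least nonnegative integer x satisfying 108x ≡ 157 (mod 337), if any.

gcd(337, 108):
  337 = 3·108 + 13
  108 = 8·13 + 4
  13 = 3·4 + 1
  4 = 4·1
so gcd(337, 108) = 1.
1 divides 157, so solutions exist.
Back-substitute for Bézout coefficients:
  1 = 13 - 3·4
  ... = 108·(-78) + 337·(25)
So 108·(-78) ≡ 1 (mod 337); multiply by 157: x ≡ -12246 (mod 337).
Smallest nonnegative: x = -12246 mod 337 = 223.

223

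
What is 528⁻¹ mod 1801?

1552

gcd(1801, 528):
  1801 = 3*528 + 217
  528 = 2*217 + 94
  217 = 2*94 + 29
  94 = 3*29 + 7
  29 = 4*7 + 1
  7 = 7*1
so gcd(1801, 528) = 1.
Back-substitute for Bézout coefficients:
  1 = 29 - 4*7
  ... = 528*(-249) + 1801*(73)
So 528*-249 ≡ 1 (mod 1801), and -249 mod 1801 = 1552.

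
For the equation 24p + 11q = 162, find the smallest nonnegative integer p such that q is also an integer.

gcd(24, 11):
  24 = 2×11 + 2
  11 = 5×2 + 1
  2 = 2×1
so gcd(24, 11) = 1.
1 divides 162, so solutions exist.
Back-substitute for Bézout coefficients:
  1 = 11 - 5×2
  ... = 24×(-5) + 11×(11)
Scale by 162/1 = 162: (p₀, q₀) = (-810, 1782).
General solution: p = -810 + 11t, q = 1782 - 24t for integer t.
p ≥ 0: smallest is -810 mod 11 = 4 (at t = 74), with q = 6.

4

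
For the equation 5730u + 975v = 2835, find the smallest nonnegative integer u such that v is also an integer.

gcd(5730, 975) = 15  (5730 = 5*975 + 855, 975 = 1*855 + 120, 855 = 7*120 + 15, 120 = 8*15).
15 divides 2835, so solutions exist.
Back-substituting, 5730*(8) + 975*(-47) = 15.
Scale by 2835/15 = 189: (u₀, v₀) = (1512, -8883).
General solution: u = 1512 + 65t, v = -8883 - 382t for integer t.
u ≥ 0: smallest is 1512 mod 65 = 17 (at t = -23), with v = -97.

17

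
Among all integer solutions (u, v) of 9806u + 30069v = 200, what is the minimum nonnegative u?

gcd(30069, 9806) = 1.
1 divides 200, so solutions exist.
By Bézout, 9806*(-5866) + 30069*(1913) = 1.
Scale by 200/1 = 200: (u₀, v₀) = (-1173200, 382600).
General solution: u = -1173200 + 30069t, v = 382600 - 9806t for integer t.
u ≥ 0: smallest is -1173200 mod 30069 = 29560 (at t = 40), with v = -9640.

29560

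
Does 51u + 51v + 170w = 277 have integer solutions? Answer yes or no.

no

gcd(51, 51):
  51 = 1·51
so gcd(51, 51) = 51.
gcd(51, 170) = 17.
17 does not divide 277 (remainder 5), so no integer solutions.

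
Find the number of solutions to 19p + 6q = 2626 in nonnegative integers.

23

gcd(19, 6) = 1  (19 = 3·6 + 1, 6 = 6·1).
Back-substituting, 19·(1) + 6·(-3) = 1.
Scale by 2626: one solution is (2626, -7878). Reduce p mod 6: (4, 425).
General: p = 4 + 6t, q = 425 - 19t.
p ≥ 0 ⇒ t ≥ 0; q ≥ 0 ⇒ t ≤ 22. So t ∈ [0, 22]: 23 solutions.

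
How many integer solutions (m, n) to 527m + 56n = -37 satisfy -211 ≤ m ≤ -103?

gcd(527, 56) = 1  (527 = 9·56 + 23, 56 = 2·23 + 10, 23 = 2·10 + 3, 10 = 3·3 + 1, 3 = 3·1).
Back-substituting, 527·(-17) + 56·(160) = 1.
Scale by -37: particular solution (629, -5920); reduce m mod 56: (13, -123).
General solution: m = 13 + 56t, n = -123 - 527t for integer t.
-211 ≤ 13 + 56t ≤ -103 gives t ∈ [-4, -3], which is 2 values.

2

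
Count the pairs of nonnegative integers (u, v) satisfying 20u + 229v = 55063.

gcd(229, 20) = 1  (229 = 11×20 + 9, 20 = 2×9 + 2, 9 = 4×2 + 1, 2 = 2×1).
Back-substituting, 20×(-103) + 229×(9) = 1.
Scale by 55063: one solution is (-5671489, 495567). Reduce u mod 229: (154, 227).
General: u = 154 + 229t, v = 227 - 20t.
u ≥ 0 ⇒ t ≥ 0; v ≥ 0 ⇒ t ≤ 11. So t ∈ [0, 11]: 12 solutions.

12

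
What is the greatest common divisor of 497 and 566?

gcd(566, 497):
  566 = 1×497 + 69
  497 = 7×69 + 14
  69 = 4×14 + 13
  14 = 1×13 + 1
  13 = 13×1
so gcd(566, 497) = 1.

1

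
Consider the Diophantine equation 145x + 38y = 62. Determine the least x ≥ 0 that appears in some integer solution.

gcd(145, 38) = 1  (145 = 3·38 + 31, 38 = 1·31 + 7, 31 = 4·7 + 3, 7 = 2·3 + 1, 3 = 3·1).
1 divides 62, so solutions exist.
Back-substituting, 145·(-11) + 38·(42) = 1.
Scale by 62/1 = 62: (x₀, y₀) = (-682, 2604).
General solution: x = -682 + 38t, y = 2604 - 145t for integer t.
x ≥ 0: smallest is -682 mod 38 = 2 (at t = 18), with y = -6.

2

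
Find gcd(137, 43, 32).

1

gcd(137, 43):
  137 = 3×43 + 8
  43 = 5×8 + 3
  8 = 2×3 + 2
  3 = 1×2 + 1
  2 = 2×1
so gcd(137, 43) = 1.
gcd(1, 32) = 1.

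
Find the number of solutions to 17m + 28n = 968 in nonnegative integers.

2

gcd(28, 17) = 1.
By Bézout, 17×(5) + 28×(-3) = 1.
One solution: (24, 20).
General: m = 24 + 28t, n = 20 - 17t.
m ≥ 0 ⇒ t ≥ 0; n ≥ 0 ⇒ t ≤ 1. So t ∈ [0, 1]: 2 solutions.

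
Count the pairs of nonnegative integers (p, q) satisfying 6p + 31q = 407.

2

gcd(31, 6):
  31 = 5×6 + 1
  6 = 6×1
so gcd(31, 6) = 1.
Back-substitute for Bézout coefficients:
  1 = 31 - 5×6
  ... = 6×(-5) + 31×(1)
Scale by 407: one solution is (-2035, 407). Reduce p mod 31: (11, 11).
General: p = 11 + 31t, q = 11 - 6t.
p ≥ 0 ⇒ t ≥ 0; q ≥ 0 ⇒ t ≤ 1. So t ∈ [0, 1]: 2 solutions.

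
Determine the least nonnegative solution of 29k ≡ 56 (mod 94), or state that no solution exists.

gcd(94, 29) = 1.
1 divides 56, so solutions exist.
By Bézout, 29·(13) + 94·(-4) = 1.
So 29·(13) ≡ 1 (mod 94); multiply by 56: k ≡ 728 (mod 94).
Smallest nonnegative: k = 728 mod 94 = 70.

70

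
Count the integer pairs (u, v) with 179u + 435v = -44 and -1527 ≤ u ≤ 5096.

gcd(435, 179):
  435 = 2*179 + 77
  179 = 2*77 + 25
  77 = 3*25 + 2
  25 = 12*2 + 1
  2 = 2*1
so gcd(435, 179) = 1.
Back-substitute for Bézout coefficients:
  1 = 25 - 12*2
  ... = 179*(209) + 435*(-86)
Scale by -44: particular solution (-9196, 3784); reduce u mod 435: (374, -154).
General solution: u = 374 + 435t, v = -154 - 179t for integer t.
-1527 ≤ 374 + 435t ≤ 5096 gives t ∈ [-4, 10], which is 15 values.

15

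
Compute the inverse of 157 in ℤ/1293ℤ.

1153

gcd(1293, 157) = 1.
By Bézout, 157·(-140) + 1293·(17) = 1.
So 157·-140 ≡ 1 (mod 1293), and -140 mod 1293 = 1153.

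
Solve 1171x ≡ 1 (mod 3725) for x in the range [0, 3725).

gcd(3725, 1171) = 1  (3725 = 3×1171 + 212, 1171 = 5×212 + 111, 212 = 1×111 + 101, 111 = 1×101 + 10, 101 = 10×10 + 1, 10 = 10×1).
Back-substituting, 1171×(-369) + 3725×(116) = 1.
So 1171×-369 ≡ 1 (mod 3725), and -369 mod 3725 = 3356.

3356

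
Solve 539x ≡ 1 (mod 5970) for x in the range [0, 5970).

1019

gcd(5970, 539) = 1.
By Bézout, 539·(1019) + 5970·(-92) = 1.
So 539·1019 ≡ 1 (mod 5970), and 1019 mod 5970 = 1019.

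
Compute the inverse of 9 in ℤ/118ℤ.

gcd(118, 9) = 1.
By Bézout, 9*(-13) + 118*(1) = 1.
So 9*-13 ≡ 1 (mod 118), and -13 mod 118 = 105.

105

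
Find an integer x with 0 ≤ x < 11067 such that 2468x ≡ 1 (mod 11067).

gcd(11067, 2468) = 1  (11067 = 4×2468 + 1195, 2468 = 2×1195 + 78, 1195 = 15×78 + 25, 78 = 3×25 + 3, 25 = 8×3 + 1, 3 = 3×1).
Back-substituting, 2468×(-3547) + 11067×(791) = 1.
So 2468×-3547 ≡ 1 (mod 11067), and -3547 mod 11067 = 7520.

7520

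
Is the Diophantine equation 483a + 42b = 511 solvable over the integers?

no

gcd(483, 42) = 21  (483 = 11·42 + 21, 42 = 2·21).
21 does not divide 511 (remainder 7), so no integer solutions.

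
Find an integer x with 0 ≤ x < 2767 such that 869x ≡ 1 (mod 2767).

1885

gcd(2767, 869) = 1  (2767 = 3*869 + 160, 869 = 5*160 + 69, 160 = 2*69 + 22, 69 = 3*22 + 3, 22 = 7*3 + 1, 3 = 3*1).
Back-substituting, 869*(-882) + 2767*(277) = 1.
So 869*-882 ≡ 1 (mod 2767), and -882 mod 2767 = 1885.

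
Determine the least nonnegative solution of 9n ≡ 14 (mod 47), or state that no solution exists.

gcd(47, 9) = 1.
1 divides 14, so solutions exist.
By Bézout, 9×(21) + 47×(-4) = 1.
So 9×(21) ≡ 1 (mod 47); multiply by 14: n ≡ 294 (mod 47).
Smallest nonnegative: n = 294 mod 47 = 12.

12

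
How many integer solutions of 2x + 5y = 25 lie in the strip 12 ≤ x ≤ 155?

gcd(5, 2):
  5 = 2·2 + 1
  2 = 2·1
so gcd(5, 2) = 1.
Back-substitute for Bézout coefficients:
  1 = 5 - 2·2
  ... = 2·(-2) + 5·(1)
Scale by 25: particular solution (-50, 25); reduce x mod 5: (0, 5).
General solution: x = 0 + 5t, y = 5 - 2t for integer t.
12 ≤ 0 + 5t ≤ 155 gives t ∈ [3, 31], which is 29 values.

29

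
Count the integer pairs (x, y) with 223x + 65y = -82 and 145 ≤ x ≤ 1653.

23

gcd(223, 65) = 1  (223 = 3·65 + 28, 65 = 2·28 + 9, 28 = 3·9 + 1, 9 = 9·1).
Back-substituting, 223·(7) + 65·(-24) = 1.
Scale by -82: particular solution (-574, 1968); reduce x mod 65: (11, -39).
General solution: x = 11 + 65t, y = -39 - 223t for integer t.
145 ≤ 11 + 65t ≤ 1653 gives t ∈ [3, 25], which is 23 values.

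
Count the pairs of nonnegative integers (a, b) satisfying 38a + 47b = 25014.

14

gcd(47, 38):
  47 = 1*38 + 9
  38 = 4*9 + 2
  9 = 4*2 + 1
  2 = 2*1
so gcd(47, 38) = 1.
Back-substitute for Bézout coefficients:
  1 = 9 - 4*2
  ... = 38*(-21) + 47*(17)
Scale by 25014: one solution is (-525294, 425238). Reduce a mod 47: (25, 512).
General: a = 25 + 47t, b = 512 - 38t.
a ≥ 0 ⇒ t ≥ 0; b ≥ 0 ⇒ t ≤ 13. So t ∈ [0, 13]: 14 solutions.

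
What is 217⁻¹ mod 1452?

997

gcd(1452, 217) = 1  (1452 = 6*217 + 150, 217 = 1*150 + 67, 150 = 2*67 + 16, 67 = 4*16 + 3, 16 = 5*3 + 1, 3 = 3*1).
Back-substituting, 217*(-455) + 1452*(68) = 1.
So 217*-455 ≡ 1 (mod 1452), and -455 mod 1452 = 997.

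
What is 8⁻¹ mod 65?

57

gcd(65, 8) = 1.
By Bézout, 8*(-8) + 65*(1) = 1.
So 8*-8 ≡ 1 (mod 65), and -8 mod 65 = 57.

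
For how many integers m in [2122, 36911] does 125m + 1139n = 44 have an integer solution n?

30

gcd(1139, 125):
  1139 = 9*125 + 14
  125 = 8*14 + 13
  14 = 1*13 + 1
  13 = 13*1
so gcd(1139, 125) = 1.
Back-substitute for Bézout coefficients:
  1 = 14 - 1*13
  ... = 125*(-82) + 1139*(9)
Scale by 44: particular solution (-3608, 396); reduce m mod 1139: (948, -104).
General solution: m = 948 + 1139t, n = -104 - 125t for integer t.
2122 ≤ 948 + 1139t ≤ 36911 gives t ∈ [2, 31], which is 30 values.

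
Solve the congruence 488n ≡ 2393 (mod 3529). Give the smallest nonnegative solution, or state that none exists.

3006

gcd(3529, 488):
  3529 = 7×488 + 113
  488 = 4×113 + 36
  113 = 3×36 + 5
  36 = 7×5 + 1
  5 = 5×1
so gcd(3529, 488) = 1.
1 divides 2393, so solutions exist.
Back-substitute for Bézout coefficients:
  1 = 36 - 7×5
  ... = 488×(687) + 3529×(-95)
So 488×(687) ≡ 1 (mod 3529); multiply by 2393: n ≡ 1643991 (mod 3529).
Smallest nonnegative: n = 1643991 mod 3529 = 3006.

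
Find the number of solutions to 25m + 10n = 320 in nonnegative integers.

7

gcd(25, 10) = 5.
By Bézout, 25*(1) + 10*(-2) = 5.
One solution: (0, 32).
General: m = 0 + 2t, n = 32 - 5t.
m ≥ 0 ⇒ t ≥ 0; n ≥ 0 ⇒ t ≤ 6. So t ∈ [0, 6]: 7 solutions.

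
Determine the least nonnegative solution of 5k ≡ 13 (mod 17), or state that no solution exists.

6

gcd(17, 5):
  17 = 3·5 + 2
  5 = 2·2 + 1
  2 = 2·1
so gcd(17, 5) = 1.
1 divides 13, so solutions exist.
Back-substitute for Bézout coefficients:
  1 = 5 - 2·2
  ... = 5·(7) + 17·(-2)
So 5·(7) ≡ 1 (mod 17); multiply by 13: k ≡ 91 (mod 17).
Smallest nonnegative: k = 91 mod 17 = 6.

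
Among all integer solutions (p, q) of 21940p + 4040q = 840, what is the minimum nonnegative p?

gcd(21940, 4040):
  21940 = 5×4040 + 1740
  4040 = 2×1740 + 560
  1740 = 3×560 + 60
  560 = 9×60 + 20
  60 = 3×20
so gcd(21940, 4040) = 20.
20 divides 840, so solutions exist.
Back-substitute for Bézout coefficients:
  20 = 560 - 9×60
  ... = 21940×(-65) + 4040×(353)
Scale by 840/20 = 42: (p₀, q₀) = (-2730, 14826).
General solution: p = -2730 + 202t, q = 14826 - 1097t for integer t.
p ≥ 0: smallest is -2730 mod 202 = 98 (at t = 14), with q = -532.

98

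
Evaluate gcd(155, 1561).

gcd(1561, 155) = 1  (1561 = 10×155 + 11, 155 = 14×11 + 1, 11 = 11×1).

1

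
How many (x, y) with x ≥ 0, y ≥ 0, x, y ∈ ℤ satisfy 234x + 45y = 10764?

10

gcd(234, 45) = 9  (234 = 5·45 + 9, 45 = 5·9).
Back-substituting, 234·(1) + 45·(-5) = 9.
Scale by 1196: one solution is (1196, -5980). Reduce x mod 5: (1, 234).
General: x = 1 + 5t, y = 234 - 26t.
x ≥ 0 ⇒ t ≥ 0; y ≥ 0 ⇒ t ≤ 9. So t ∈ [0, 9]: 10 solutions.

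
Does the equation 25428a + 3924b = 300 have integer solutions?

gcd(25428, 3924) = 12.
12 divides 300, so integer solutions exist.

yes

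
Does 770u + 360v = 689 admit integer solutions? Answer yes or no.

no

gcd(770, 360) = 10  (770 = 2·360 + 50, 360 = 7·50 + 10, 50 = 5·10).
10 does not divide 689 (remainder 9), so no integer solutions.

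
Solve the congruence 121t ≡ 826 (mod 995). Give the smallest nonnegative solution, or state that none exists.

566

gcd(995, 121):
  995 = 8×121 + 27
  121 = 4×27 + 13
  27 = 2×13 + 1
  13 = 13×1
so gcd(995, 121) = 1.
1 divides 826, so solutions exist.
Back-substitute for Bézout coefficients:
  1 = 27 - 2×13
  ... = 121×(-74) + 995×(9)
So 121×(-74) ≡ 1 (mod 995); multiply by 826: t ≡ -61124 (mod 995).
Smallest nonnegative: t = -61124 mod 995 = 566.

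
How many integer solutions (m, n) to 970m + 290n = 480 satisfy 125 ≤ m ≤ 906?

gcd(970, 290) = 10  (970 = 3·290 + 100, 290 = 2·100 + 90, 100 = 1·90 + 10, 90 = 9·10).
Back-substituting, 970·(3) + 290·(-10) = 10.
Scale by 48: particular solution (144, -480); reduce m mod 29: (28, -92).
General solution: m = 28 + 29t, n = -92 - 97t for integer t.
125 ≤ 28 + 29t ≤ 906 gives t ∈ [4, 30], which is 27 values.

27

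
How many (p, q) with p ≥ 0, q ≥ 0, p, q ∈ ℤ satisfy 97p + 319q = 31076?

gcd(319, 97):
  319 = 3*97 + 28
  97 = 3*28 + 13
  28 = 2*13 + 2
  13 = 6*2 + 1
  2 = 2*1
so gcd(319, 97) = 1.
Back-substitute for Bézout coefficients:
  1 = 13 - 6*2
  ... = 97*(148) + 319*(-45)
Scale by 31076: one solution is (4599248, -1398420). Reduce p mod 319: (225, 29).
General: p = 225 + 319t, q = 29 - 97t.
p ≥ 0 ⇒ t ≥ 0; q ≥ 0 ⇒ t ≤ 0. So t ∈ [0, 0]: 1 solution.

1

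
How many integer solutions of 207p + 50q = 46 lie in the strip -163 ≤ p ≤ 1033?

gcd(207, 50) = 1  (207 = 4*50 + 7, 50 = 7*7 + 1, 7 = 7*1).
Back-substituting, 207*(-7) + 50*(29) = 1.
Scale by 46: particular solution (-322, 1334); reduce p mod 50: (28, -115).
General solution: p = 28 + 50t, q = -115 - 207t for integer t.
-163 ≤ 28 + 50t ≤ 1033 gives t ∈ [-3, 20], which is 24 values.

24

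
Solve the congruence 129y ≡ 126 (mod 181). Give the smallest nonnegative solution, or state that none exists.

gcd(181, 129):
  181 = 1*129 + 52
  129 = 2*52 + 25
  52 = 2*25 + 2
  25 = 12*2 + 1
  2 = 2*1
so gcd(181, 129) = 1.
1 divides 126, so solutions exist.
Back-substitute for Bézout coefficients:
  1 = 25 - 12*2
  ... = 129*(87) + 181*(-62)
So 129*(87) ≡ 1 (mod 181); multiply by 126: y ≡ 10962 (mod 181).
Smallest nonnegative: y = 10962 mod 181 = 102.

102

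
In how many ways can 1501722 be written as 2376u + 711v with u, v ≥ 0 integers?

8

gcd(2376, 711):
  2376 = 3·711 + 243
  711 = 2·243 + 225
  243 = 1·225 + 18
  225 = 12·18 + 9
  18 = 2·9
so gcd(2376, 711) = 9.
Back-substitute for Bézout coefficients:
  9 = 225 - 12·18
  ... = 2376·(-38) + 711·(127)
Scale by 166858: one solution is (-6340604, 21190966). Reduce u mod 79: (15, 2062).
General: u = 15 + 79t, v = 2062 - 264t.
u ≥ 0 ⇒ t ≥ 0; v ≥ 0 ⇒ t ≤ 7. So t ∈ [0, 7]: 8 solutions.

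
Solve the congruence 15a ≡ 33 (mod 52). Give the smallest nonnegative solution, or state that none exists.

23

gcd(52, 15) = 1.
1 divides 33, so solutions exist.
By Bézout, 15×(7) + 52×(-2) = 1.
So 15×(7) ≡ 1 (mod 52); multiply by 33: a ≡ 231 (mod 52).
Smallest nonnegative: a = 231 mod 52 = 23.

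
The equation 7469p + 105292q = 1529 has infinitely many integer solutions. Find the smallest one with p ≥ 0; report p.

gcd(105292, 7469):
  105292 = 14×7469 + 726
  7469 = 10×726 + 209
  726 = 3×209 + 99
  209 = 2×99 + 11
  99 = 9×11
so gcd(105292, 7469) = 11.
11 divides 1529, so solutions exist.
Back-substitute for Bézout coefficients:
  11 = 209 - 2×99
  ... = 7469×(1015) + 105292×(-72)
Scale by 1529/11 = 139: (p₀, q₀) = (141085, -10008).
General solution: p = 141085 + 9572t, q = -10008 - 679t for integer t.
p ≥ 0: smallest is 141085 mod 9572 = 7077 (at t = -14), with q = -502.

7077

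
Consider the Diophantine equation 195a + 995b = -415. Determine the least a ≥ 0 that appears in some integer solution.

54

gcd(995, 195):
  995 = 5*195 + 20
  195 = 9*20 + 15
  20 = 1*15 + 5
  15 = 3*5
so gcd(995, 195) = 5.
5 divides -415, so solutions exist.
Back-substitute for Bézout coefficients:
  5 = 20 - 1*15
  ... = 195*(-51) + 995*(10)
Scale by -415/5 = -83: (a₀, b₀) = (4233, -830).
General solution: a = 4233 + 199t, b = -830 - 39t for integer t.
a ≥ 0: smallest is 4233 mod 199 = 54 (at t = -21), with b = -11.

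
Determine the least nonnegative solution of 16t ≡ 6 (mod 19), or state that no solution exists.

gcd(19, 16) = 1.
1 divides 6, so solutions exist.
By Bézout, 16×(6) + 19×(-5) = 1.
So 16×(6) ≡ 1 (mod 19); multiply by 6: t ≡ 36 (mod 19).
Smallest nonnegative: t = 36 mod 19 = 17.

17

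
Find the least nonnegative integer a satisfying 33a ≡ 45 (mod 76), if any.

29

gcd(76, 33) = 1  (76 = 2*33 + 10, 33 = 3*10 + 3, 10 = 3*3 + 1, 3 = 3*1).
1 divides 45, so solutions exist.
Back-substituting, 33*(-23) + 76*(10) = 1.
So 33*(-23) ≡ 1 (mod 76); multiply by 45: a ≡ -1035 (mod 76).
Smallest nonnegative: a = -1035 mod 76 = 29.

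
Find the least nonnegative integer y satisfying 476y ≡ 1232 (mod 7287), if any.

370

gcd(7287, 476) = 7.
7 divides 1232, so solutions exist.
By Bézout, 476×(-199) + 7287×(13) = 7.
So 476×(-199) ≡ 7 (mod 7287); multiply by 176: y ≡ -35024 (mod 1041).
Smallest nonnegative: y = -35024 mod 1041 = 370.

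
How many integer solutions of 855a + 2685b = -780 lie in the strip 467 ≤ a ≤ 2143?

10

gcd(2685, 855) = 15  (2685 = 3*855 + 120, 855 = 7*120 + 15, 120 = 8*15).
Back-substituting, 855*(22) + 2685*(-7) = 15.
Scale by -52: particular solution (-1144, 364); reduce a mod 179: (109, -35).
General solution: a = 109 + 179t, b = -35 - 57t for integer t.
467 ≤ 109 + 179t ≤ 2143 gives t ∈ [2, 11], which is 10 values.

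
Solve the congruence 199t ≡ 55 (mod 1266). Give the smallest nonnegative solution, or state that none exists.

13

gcd(1266, 199):
  1266 = 6·199 + 72
  199 = 2·72 + 55
  72 = 1·55 + 17
  55 = 3·17 + 4
  17 = 4·4 + 1
  4 = 4·1
so gcd(1266, 199) = 1.
1 divides 55, so solutions exist.
Back-substitute for Bézout coefficients:
  1 = 17 - 4·4
  ... = 199·(-299) + 1266·(47)
So 199·(-299) ≡ 1 (mod 1266); multiply by 55: t ≡ -16445 (mod 1266).
Smallest nonnegative: t = -16445 mod 1266 = 13.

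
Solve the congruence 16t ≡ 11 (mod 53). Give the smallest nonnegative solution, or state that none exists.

gcd(53, 16):
  53 = 3*16 + 5
  16 = 3*5 + 1
  5 = 5*1
so gcd(53, 16) = 1.
1 divides 11, so solutions exist.
Back-substitute for Bézout coefficients:
  1 = 16 - 3*5
  ... = 16*(10) + 53*(-3)
So 16*(10) ≡ 1 (mod 53); multiply by 11: t ≡ 110 (mod 53).
Smallest nonnegative: t = 110 mod 53 = 4.

4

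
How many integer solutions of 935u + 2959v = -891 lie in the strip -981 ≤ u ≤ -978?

0

gcd(2959, 935) = 11.
By Bézout, 935×(19) + 2959×(-6) = 11.
Particular solution: (75, -24).
General solution: u = 75 + 269t, v = -24 - 85t for integer t.
-981 ≤ 75 + 269t ≤ -978 gives t ∈ [-3, -4], which is 0 values.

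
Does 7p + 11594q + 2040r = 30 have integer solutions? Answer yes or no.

gcd(11594, 7) = 1.
gcd(1, 2040) = 1.
1 divides 30, so integer solutions exist.

yes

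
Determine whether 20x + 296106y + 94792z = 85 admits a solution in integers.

gcd(296106, 20) = 2.
gcd(2, 94792) = 2.
2 does not divide 85 (remainder 1), so no integer solutions.

no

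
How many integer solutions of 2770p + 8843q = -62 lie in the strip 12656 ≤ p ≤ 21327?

gcd(8843, 2770):
  8843 = 3*2770 + 533
  2770 = 5*533 + 105
  533 = 5*105 + 8
  105 = 13*8 + 1
  8 = 8*1
so gcd(8843, 2770) = 1.
Back-substitute for Bézout coefficients:
  1 = 105 - 13*8
  ... = 2770*(1095) + 8843*(-343)
Scale by -62: particular solution (-67890, 21266); reduce p mod 8843: (2854, -894).
General solution: p = 2854 + 8843t, q = -894 - 2770t for integer t.
12656 ≤ 2854 + 8843t ≤ 21327 gives t ∈ [2, 2], which is 1 value.

1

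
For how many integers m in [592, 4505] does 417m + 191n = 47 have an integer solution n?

gcd(417, 191):
  417 = 2·191 + 35
  191 = 5·35 + 16
  35 = 2·16 + 3
  16 = 5·3 + 1
  3 = 3·1
so gcd(417, 191) = 1.
Back-substitute for Bézout coefficients:
  1 = 16 - 5·3
  ... = 417·(-60) + 191·(131)
Scale by 47: particular solution (-2820, 6157); reduce m mod 191: (45, -98).
General solution: m = 45 + 191t, n = -98 - 417t for integer t.
592 ≤ 45 + 191t ≤ 4505 gives t ∈ [3, 23], which is 21 values.

21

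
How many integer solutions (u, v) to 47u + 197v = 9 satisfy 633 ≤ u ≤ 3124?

gcd(197, 47) = 1  (197 = 4·47 + 9, 47 = 5·9 + 2, 9 = 4·2 + 1, 2 = 2·1).
Back-substituting, 47·(-88) + 197·(21) = 1.
Scale by 9: particular solution (-792, 189); reduce u mod 197: (193, -46).
General solution: u = 193 + 197t, v = -46 - 47t for integer t.
633 ≤ 193 + 197t ≤ 3124 gives t ∈ [3, 14], which is 12 values.

12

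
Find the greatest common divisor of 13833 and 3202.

1

gcd(13833, 3202) = 1  (13833 = 4×3202 + 1025, 3202 = 3×1025 + 127, 1025 = 8×127 + 9, 127 = 14×9 + 1, 9 = 9×1).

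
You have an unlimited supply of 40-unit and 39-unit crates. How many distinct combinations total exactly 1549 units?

1

Need nonnegative integers with 40j + 39k = 1549.
gcd(40, 39) = 1, and 40·(1) + 39·(-1) = 1.
So (j₀, k₀) = (1549, -1549); general j = 1549 + 39t, k = -1549 - 40t.
j ≥ 0 ⇒ t ≥ -39; k ≥ 0 ⇒ t ≤ -39. That's 1 value of t.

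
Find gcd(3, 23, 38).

1

gcd(23, 3):
  23 = 7×3 + 2
  3 = 1×2 + 1
  2 = 2×1
so gcd(23, 3) = 1.
gcd(1, 38) = 1.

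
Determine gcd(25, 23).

gcd(25, 23):
  25 = 1*23 + 2
  23 = 11*2 + 1
  2 = 2*1
so gcd(25, 23) = 1.

1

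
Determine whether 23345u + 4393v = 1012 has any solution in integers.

gcd(23345, 4393) = 23.
23 divides 1012, so integer solutions exist.

yes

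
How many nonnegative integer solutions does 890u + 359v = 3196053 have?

gcd(890, 359):
  890 = 2×359 + 172
  359 = 2×172 + 15
  172 = 11×15 + 7
  15 = 2×7 + 1
  7 = 7×1
so gcd(890, 359) = 1.
Back-substitute for Bézout coefficients:
  1 = 15 - 2×7
  ... = 890×(-48) + 359×(119)
Scale by 3196053: one solution is (-153410544, 380330307). Reduce u mod 359: (208, 8387).
General: u = 208 + 359t, v = 8387 - 890t.
u ≥ 0 ⇒ t ≥ 0; v ≥ 0 ⇒ t ≤ 9. So t ∈ [0, 9]: 10 solutions.

10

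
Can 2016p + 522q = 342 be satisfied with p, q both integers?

yes

gcd(2016, 522):
  2016 = 3·522 + 450
  522 = 1·450 + 72
  450 = 6·72 + 18
  72 = 4·18
so gcd(2016, 522) = 18.
18 divides 342, so integer solutions exist.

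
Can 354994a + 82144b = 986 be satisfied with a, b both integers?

gcd(354994, 82144):
  354994 = 4×82144 + 26418
  82144 = 3×26418 + 2890
  26418 = 9×2890 + 408
  2890 = 7×408 + 34
  408 = 12×34
so gcd(354994, 82144) = 34.
34 divides 986, so integer solutions exist.

yes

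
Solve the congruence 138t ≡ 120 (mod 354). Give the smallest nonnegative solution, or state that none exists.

gcd(354, 138) = 6.
6 divides 120, so solutions exist.
By Bézout, 138·(18) + 354·(-7) = 6.
So 138·(18) ≡ 6 (mod 354); multiply by 20: t ≡ 360 (mod 59).
Smallest nonnegative: t = 360 mod 59 = 6.

6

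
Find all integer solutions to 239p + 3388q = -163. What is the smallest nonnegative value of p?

gcd(3388, 239) = 1.
1 divides -163, so solutions exist.
By Bézout, 239*(-1049) + 3388*(74) = 1.
Scale by -163/1 = -163: (p₀, q₀) = (170987, -12062).
General solution: p = 170987 + 3388t, q = -12062 - 239t for integer t.
p ≥ 0: smallest is 170987 mod 3388 = 1587 (at t = -50), with q = -112.

1587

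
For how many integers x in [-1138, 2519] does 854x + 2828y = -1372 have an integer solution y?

18

gcd(2828, 854) = 14  (2828 = 3×854 + 266, 854 = 3×266 + 56, 266 = 4×56 + 42, 56 = 1×42 + 14, 42 = 3×14).
Back-substituting, 854×(53) + 2828×(-16) = 14.
Scale by -98: particular solution (-5194, 1568); reduce x mod 202: (58, -18).
General solution: x = 58 + 202t, y = -18 - 61t for integer t.
-1138 ≤ 58 + 202t ≤ 2519 gives t ∈ [-5, 12], which is 18 values.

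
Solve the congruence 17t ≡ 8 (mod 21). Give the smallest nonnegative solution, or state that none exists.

gcd(21, 17):
  21 = 1·17 + 4
  17 = 4·4 + 1
  4 = 4·1
so gcd(21, 17) = 1.
1 divides 8, so solutions exist.
Back-substitute for Bézout coefficients:
  1 = 17 - 4·4
  ... = 17·(5) + 21·(-4)
So 17·(5) ≡ 1 (mod 21); multiply by 8: t ≡ 40 (mod 21).
Smallest nonnegative: t = 40 mod 21 = 19.

19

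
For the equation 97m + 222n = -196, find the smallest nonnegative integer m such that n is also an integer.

gcd(222, 97):
  222 = 2*97 + 28
  97 = 3*28 + 13
  28 = 2*13 + 2
  13 = 6*2 + 1
  2 = 2*1
so gcd(222, 97) = 1.
1 divides -196, so solutions exist.
Back-substitute for Bézout coefficients:
  1 = 13 - 6*2
  ... = 97*(103) + 222*(-45)
Scale by -196/1 = -196: (m₀, n₀) = (-20188, 8820).
General solution: m = -20188 + 222t, n = 8820 - 97t for integer t.
m ≥ 0: smallest is -20188 mod 222 = 14 (at t = 91), with n = -7.

14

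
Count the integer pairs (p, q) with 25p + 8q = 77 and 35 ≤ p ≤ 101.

gcd(25, 8) = 1.
By Bézout, 25·(1) + 8·(-3) = 1.
Particular solution: (5, -6).
General solution: p = 5 + 8t, q = -6 - 25t for integer t.
35 ≤ 5 + 8t ≤ 101 gives t ∈ [4, 12], which is 9 values.

9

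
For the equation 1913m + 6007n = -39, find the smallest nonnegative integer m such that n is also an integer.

4685

gcd(6007, 1913) = 1.
1 divides -39, so solutions exist.
By Bézout, 1913·(650) + 6007·(-207) = 1.
Scale by -39/1 = -39: (m₀, n₀) = (-25350, 8073).
General solution: m = -25350 + 6007t, n = 8073 - 1913t for integer t.
m ≥ 0: smallest is -25350 mod 6007 = 4685 (at t = 5), with n = -1492.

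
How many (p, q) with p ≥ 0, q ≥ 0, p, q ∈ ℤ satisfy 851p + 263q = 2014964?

gcd(851, 263) = 1.
By Bézout, 851·(-123) + 263·(398) = 1.
One solution: (108, 7312).
General: p = 108 + 263t, q = 7312 - 851t.
p ≥ 0 ⇒ t ≥ 0; q ≥ 0 ⇒ t ≤ 8. So t ∈ [0, 8]: 9 solutions.

9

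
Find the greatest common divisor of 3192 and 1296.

gcd(3192, 1296):
  3192 = 2*1296 + 600
  1296 = 2*600 + 96
  600 = 6*96 + 24
  96 = 4*24
so gcd(3192, 1296) = 24.

24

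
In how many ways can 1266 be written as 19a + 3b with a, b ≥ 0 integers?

gcd(19, 3) = 1.
By Bézout, 19*(1) + 3*(-6) = 1.
One solution: (0, 422).
General: a = 0 + 3t, b = 422 - 19t.
a ≥ 0 ⇒ t ≥ 0; b ≥ 0 ⇒ t ≤ 22. So t ∈ [0, 22]: 23 solutions.

23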